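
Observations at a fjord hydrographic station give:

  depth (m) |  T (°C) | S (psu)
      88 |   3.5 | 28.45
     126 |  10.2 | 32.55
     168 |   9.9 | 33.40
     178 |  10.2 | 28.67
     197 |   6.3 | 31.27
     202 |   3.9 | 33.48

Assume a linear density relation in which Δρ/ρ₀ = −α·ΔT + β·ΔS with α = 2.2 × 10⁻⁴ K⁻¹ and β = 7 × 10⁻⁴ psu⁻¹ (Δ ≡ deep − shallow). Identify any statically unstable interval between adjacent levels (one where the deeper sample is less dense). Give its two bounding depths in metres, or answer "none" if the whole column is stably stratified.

Evaluate Δρ/ρ₀ = −αΔT + βΔS across each adjacent pair:
  88–126 m: −αΔT+βΔS = −(2.2 × 10⁻⁴)(+6.7)+(7 × 10⁻⁴)(+4.10) = 1.4 × 10⁻³ → stable
  126–168 m: −αΔT+βΔS = −(2.2 × 10⁻⁴)(-0.3)+(7 × 10⁻⁴)(+0.85) = 6.6 × 10⁻⁴ → stable
  168–178 m: −αΔT+βΔS = −(2.2 × 10⁻⁴)(+0.3)+(7 × 10⁻⁴)(-4.73) = -3.4 × 10⁻³ → UNSTABLE
  178–197 m: −αΔT+βΔS = −(2.2 × 10⁻⁴)(-3.9)+(7 × 10⁻⁴)(+2.60) = 2.7 × 10⁻³ → stable
  197–202 m: −αΔT+βΔS = −(2.2 × 10⁻⁴)(-2.4)+(7 × 10⁻⁴)(+2.21) = 2.1 × 10⁻³ → stable
The 168–178 m interval has Δρ < 0: lighter water underlies denser water.

168–178 m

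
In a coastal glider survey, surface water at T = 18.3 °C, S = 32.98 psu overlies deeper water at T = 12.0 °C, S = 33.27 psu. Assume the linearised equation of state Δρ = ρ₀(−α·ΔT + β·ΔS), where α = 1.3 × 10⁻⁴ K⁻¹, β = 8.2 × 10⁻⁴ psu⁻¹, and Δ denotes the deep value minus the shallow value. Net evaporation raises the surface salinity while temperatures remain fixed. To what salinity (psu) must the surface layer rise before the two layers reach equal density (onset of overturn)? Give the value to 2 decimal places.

Neutral buoyancy requires −α(T_deep − T_surf) + β(S_deep − S_surf′) = 0.
S_surf′ = S_deep − (α/β)·ΔT = 33.27 − (1.3 × 10⁻⁴/8.2 × 10⁻⁴)·(-6.3) = 34.2688 psu.
Increase required: 34.2688 − 32.98 = 1.2888 psu.

34.27 psu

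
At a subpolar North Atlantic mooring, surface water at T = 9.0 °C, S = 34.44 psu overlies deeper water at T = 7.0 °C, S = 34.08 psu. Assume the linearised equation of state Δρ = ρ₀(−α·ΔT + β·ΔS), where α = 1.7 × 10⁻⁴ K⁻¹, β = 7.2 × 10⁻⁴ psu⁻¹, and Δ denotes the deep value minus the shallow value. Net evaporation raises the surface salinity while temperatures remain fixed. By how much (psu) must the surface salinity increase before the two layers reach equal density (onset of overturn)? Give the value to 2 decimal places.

Neutral buoyancy requires −α(T_deep − T_surf) + β(S_deep − S_surf′) = 0.
S_surf′ = S_deep − (α/β)·ΔT = 34.08 − (1.7 × 10⁻⁴/7.2 × 10⁻⁴)·(-2.0) = 34.5522 psu.
Increase required: 34.5522 − 34.44 = 0.1122 psu.

0.11 psu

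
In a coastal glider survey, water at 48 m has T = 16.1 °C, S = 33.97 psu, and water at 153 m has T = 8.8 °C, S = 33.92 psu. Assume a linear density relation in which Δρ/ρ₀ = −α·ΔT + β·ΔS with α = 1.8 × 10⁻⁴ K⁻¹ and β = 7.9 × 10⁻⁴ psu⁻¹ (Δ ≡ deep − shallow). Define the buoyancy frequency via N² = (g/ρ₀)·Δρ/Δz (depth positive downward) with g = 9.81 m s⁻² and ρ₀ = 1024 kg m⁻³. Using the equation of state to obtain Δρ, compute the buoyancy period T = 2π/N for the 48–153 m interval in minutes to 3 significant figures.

ΔT = -7.3 K, ΔS = -0.05 psu (deep − shallow).
Δρ/ρ₀ = −αΔT + βΔS = 1.314 × 10⁻³ − 3.95 × 10⁻⁵ = 1.2745 × 10⁻³, so Δρ ≈ 1.305 kg m⁻³.
N² = (g/ρ₀)·Δρ/Δz = g·(Δρ/ρ₀)/Δz = 9.81 × 1.2745 × 10⁻³ / 105 = 1.1907 × 10⁻⁴ s⁻².
N = √(1.1907 × 10⁻⁴) = 0.010912 rad s⁻¹ → T = 2π/N = 575.81 s = 9.5968 min ≈ 9.60 min.

9.60 min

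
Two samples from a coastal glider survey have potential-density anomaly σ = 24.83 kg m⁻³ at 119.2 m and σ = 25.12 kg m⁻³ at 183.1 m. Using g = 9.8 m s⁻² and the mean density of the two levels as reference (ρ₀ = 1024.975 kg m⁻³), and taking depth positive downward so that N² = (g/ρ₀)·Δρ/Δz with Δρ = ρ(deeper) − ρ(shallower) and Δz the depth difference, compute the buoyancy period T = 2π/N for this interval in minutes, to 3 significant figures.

15.9 min

Δρ = 1025.12 − 1024.83 = 0.29 kg m⁻³ over Δz = 183.1 − 119.2 = 63.9 m.
N² = (9.8/1024.975) × (0.29/63.9) = 4.3392 × 10⁻⁵ s⁻².
N = √(4.3392 × 10⁻⁵) = 6.5873 × 10⁻³ rad s⁻¹, so T = 2π/N = 953.83 s = 15.897 min ≈ 15.9 min.
N² > 0, so the interval is statically stable.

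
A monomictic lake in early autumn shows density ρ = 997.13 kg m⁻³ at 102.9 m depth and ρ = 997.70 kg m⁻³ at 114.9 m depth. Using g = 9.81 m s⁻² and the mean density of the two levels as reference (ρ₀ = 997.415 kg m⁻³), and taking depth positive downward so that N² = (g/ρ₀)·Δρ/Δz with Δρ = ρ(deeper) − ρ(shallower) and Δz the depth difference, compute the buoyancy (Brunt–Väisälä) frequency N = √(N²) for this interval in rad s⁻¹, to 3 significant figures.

0.0216 rad s⁻¹

Δρ = 997.70 − 997.13 = 0.57 kg m⁻³ over Δz = 114.9 − 102.9 = 12 m.
N² = (9.81/997.415) × (0.57/12) = 4.6718 × 10⁻⁴ s⁻².
N = √(4.6718 × 10⁻⁴) = 0.021614 rad s⁻¹ ≈ 0.0216 rad s⁻¹.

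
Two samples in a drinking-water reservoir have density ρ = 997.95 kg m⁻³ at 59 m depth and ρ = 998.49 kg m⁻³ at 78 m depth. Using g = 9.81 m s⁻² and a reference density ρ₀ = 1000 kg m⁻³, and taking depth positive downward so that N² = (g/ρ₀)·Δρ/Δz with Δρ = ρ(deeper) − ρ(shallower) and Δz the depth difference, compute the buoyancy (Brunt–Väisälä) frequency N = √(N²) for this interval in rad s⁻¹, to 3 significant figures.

Δρ = 998.49 − 997.95 = 0.54 kg m⁻³ over Δz = 78 − 59 = 19 m.
N² = (9.81/1000) × (0.54/19) = 2.7881 × 10⁻⁴ s⁻².
N = √(2.7881 × 10⁻⁴) = 0.016698 rad s⁻¹ ≈ 0.0167 rad s⁻¹.
N² > 0, so the interval is statically stable.

0.0167 rad s⁻¹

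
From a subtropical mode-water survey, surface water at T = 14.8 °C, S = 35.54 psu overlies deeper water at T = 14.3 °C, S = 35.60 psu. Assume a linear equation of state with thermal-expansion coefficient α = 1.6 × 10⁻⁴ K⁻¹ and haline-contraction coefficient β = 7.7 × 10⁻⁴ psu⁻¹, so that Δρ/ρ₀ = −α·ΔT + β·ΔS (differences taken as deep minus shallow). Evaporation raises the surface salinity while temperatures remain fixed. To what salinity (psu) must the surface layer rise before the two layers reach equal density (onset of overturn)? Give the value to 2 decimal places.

35.70 psu

Neutral buoyancy requires −α(T_deep − T_surf) + β(S_deep − S_surf′) = 0.
S_surf′ = S_deep − (α/β)·ΔT = 35.60 − (1.6 × 10⁻⁴/7.7 × 10⁻⁴)·(-0.5) = 35.7039 psu.
Increase required: 35.7039 − 35.54 = 0.1639 psu.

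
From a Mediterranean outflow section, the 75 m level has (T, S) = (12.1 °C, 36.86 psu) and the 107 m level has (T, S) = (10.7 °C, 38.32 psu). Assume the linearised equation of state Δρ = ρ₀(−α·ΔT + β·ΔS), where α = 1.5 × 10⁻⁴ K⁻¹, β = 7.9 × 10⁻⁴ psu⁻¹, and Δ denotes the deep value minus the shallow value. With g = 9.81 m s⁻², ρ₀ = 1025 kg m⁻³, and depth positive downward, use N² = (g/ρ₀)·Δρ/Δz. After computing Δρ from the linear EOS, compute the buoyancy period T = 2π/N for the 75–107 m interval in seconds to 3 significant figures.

ΔT = -1.4 K, ΔS = +1.46 psu (deep − shallow).
Δρ/ρ₀ = −αΔT + βΔS = 2.10 × 10⁻⁴ + 1.1534 × 10⁻³ = 1.3634 × 10⁻³, so Δρ ≈ 1.397 kg m⁻³.
N² = (g/ρ₀)·Δρ/Δz = g·(Δρ/ρ₀)/Δz = 9.81 × 1.3634 × 10⁻³ / 32 = 4.1797 × 10⁻⁴ s⁻².
N = √(4.1797 × 10⁻⁴) = 0.020444 rad s⁻¹ → T = 2π/N = 307.34 s ≈ 307 s.

307 s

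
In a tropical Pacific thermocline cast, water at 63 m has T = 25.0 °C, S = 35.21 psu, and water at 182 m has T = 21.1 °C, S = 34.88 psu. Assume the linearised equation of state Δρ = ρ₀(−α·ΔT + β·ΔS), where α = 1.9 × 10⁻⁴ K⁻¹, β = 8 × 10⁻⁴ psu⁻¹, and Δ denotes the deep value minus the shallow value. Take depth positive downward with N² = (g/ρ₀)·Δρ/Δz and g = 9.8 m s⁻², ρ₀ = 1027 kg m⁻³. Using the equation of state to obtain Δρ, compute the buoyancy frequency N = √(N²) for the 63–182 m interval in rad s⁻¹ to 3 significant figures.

6.27 × 10⁻³ rad s⁻¹

ΔT = -3.9 K, ΔS = -0.33 psu (deep − shallow).
Δρ/ρ₀ = −αΔT + βΔS = 7.41 × 10⁻⁴ − 2.64 × 10⁻⁴ = 4.77 × 10⁻⁴, so Δρ ≈ 0.4899 kg m⁻³.
N² = (g/ρ₀)·Δρ/Δz = g·(Δρ/ρ₀)/Δz = 9.8 × 4.77 × 10⁻⁴ / 119 = 3.9282 × 10⁻⁵ s⁻².
N = √(3.9282 × 10⁻⁵) = 6.2675 × 10⁻³ rad s⁻¹ ≈ 6.27 × 10⁻³ rad s⁻¹.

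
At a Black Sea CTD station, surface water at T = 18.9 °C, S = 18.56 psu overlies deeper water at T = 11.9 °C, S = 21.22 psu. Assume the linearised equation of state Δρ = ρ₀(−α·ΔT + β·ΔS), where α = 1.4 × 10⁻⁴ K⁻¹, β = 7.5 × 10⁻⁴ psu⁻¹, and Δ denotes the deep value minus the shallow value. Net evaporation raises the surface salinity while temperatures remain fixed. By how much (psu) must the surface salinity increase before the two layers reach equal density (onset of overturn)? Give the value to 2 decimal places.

Neutral buoyancy requires −α(T_deep − T_surf) + β(S_deep − S_surf′) = 0.
S_surf′ = S_deep − (α/β)·ΔT = 21.22 − (1.4 × 10⁻⁴/7.5 × 10⁻⁴)·(-7.0) = 22.5267 psu.
Increase required: 22.5267 − 18.56 = 3.9667 psu.

3.97 psu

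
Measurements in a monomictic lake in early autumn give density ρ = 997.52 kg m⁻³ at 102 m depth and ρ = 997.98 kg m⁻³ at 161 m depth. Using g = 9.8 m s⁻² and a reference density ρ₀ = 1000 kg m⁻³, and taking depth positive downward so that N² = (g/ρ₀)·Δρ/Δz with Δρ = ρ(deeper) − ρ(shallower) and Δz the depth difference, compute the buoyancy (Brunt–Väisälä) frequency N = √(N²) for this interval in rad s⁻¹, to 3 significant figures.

Δρ = 997.98 − 997.52 = 0.46 kg m⁻³ over Δz = 161 − 102 = 59 m.
N² = (9.8/1000) × (0.46/59) = 7.6407 × 10⁻⁵ s⁻².
N = √(7.6407 × 10⁻⁵) = 8.7411 × 10⁻³ rad s⁻¹ ≈ 8.74 × 10⁻³ rad s⁻¹.
Since Δρ > 0 the layer is stably stratified.

8.74 × 10⁻³ rad s⁻¹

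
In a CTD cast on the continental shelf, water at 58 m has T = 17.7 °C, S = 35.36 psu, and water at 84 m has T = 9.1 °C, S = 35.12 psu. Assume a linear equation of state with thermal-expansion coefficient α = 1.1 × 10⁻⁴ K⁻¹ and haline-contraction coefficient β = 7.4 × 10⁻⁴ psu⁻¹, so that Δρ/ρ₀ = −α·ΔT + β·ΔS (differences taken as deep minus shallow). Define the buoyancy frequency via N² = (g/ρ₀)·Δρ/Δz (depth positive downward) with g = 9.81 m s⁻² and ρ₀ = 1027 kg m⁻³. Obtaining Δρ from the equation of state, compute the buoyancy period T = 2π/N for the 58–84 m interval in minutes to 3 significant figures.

ΔT = -8.6 K, ΔS = -0.24 psu (deep − shallow).
Δρ/ρ₀ = −αΔT + βΔS = 9.46 × 10⁻⁴ − 1.776 × 10⁻⁴ = 7.684 × 10⁻⁴, so Δρ ≈ 0.7891 kg m⁻³.
N² = (g/ρ₀)·Δρ/Δz = g·(Δρ/ρ₀)/Δz = 9.81 × 7.684 × 10⁻⁴ / 26 = 2.8992 × 10⁻⁴ s⁻².
N = √(2.8992 × 10⁻⁴) = 0.017027 rad s⁻¹ → T = 2π/N = 369.01 s = 6.1502 min ≈ 6.15 min.

6.15 min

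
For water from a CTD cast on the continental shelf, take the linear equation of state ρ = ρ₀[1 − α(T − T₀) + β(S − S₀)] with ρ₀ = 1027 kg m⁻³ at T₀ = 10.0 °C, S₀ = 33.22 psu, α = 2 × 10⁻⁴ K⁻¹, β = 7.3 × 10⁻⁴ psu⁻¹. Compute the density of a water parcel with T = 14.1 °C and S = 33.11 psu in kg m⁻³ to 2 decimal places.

1026.08 kg m⁻³

T − T₀ = +4.1 K, S − S₀ = -0.11 psu.
Bracket = 1 − α·(+4.1) + β·(-0.11) = 1 + (-9.003 × 10⁻⁴) = 0.9990997.
ρ = 1027 × 0.9990997 = 1026.08 kg m⁻³.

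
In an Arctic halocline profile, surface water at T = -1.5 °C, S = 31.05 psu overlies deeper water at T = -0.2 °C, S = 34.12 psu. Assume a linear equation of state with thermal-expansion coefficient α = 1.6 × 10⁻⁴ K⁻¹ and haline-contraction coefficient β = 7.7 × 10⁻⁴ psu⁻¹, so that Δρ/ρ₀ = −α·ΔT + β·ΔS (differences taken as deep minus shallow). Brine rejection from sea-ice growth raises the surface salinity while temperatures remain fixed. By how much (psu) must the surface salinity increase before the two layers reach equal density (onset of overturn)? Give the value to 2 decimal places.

Neutral buoyancy requires −α(T_deep − T_surf) + β(S_deep − S_surf′) = 0.
S_surf′ = S_deep − (α/β)·ΔT = 34.12 − (1.6 × 10⁻⁴/7.7 × 10⁻⁴)·(+1.3) = 33.8499 psu.
Increase required: 33.8499 − 31.05 = 2.7999 psu.

2.80 psu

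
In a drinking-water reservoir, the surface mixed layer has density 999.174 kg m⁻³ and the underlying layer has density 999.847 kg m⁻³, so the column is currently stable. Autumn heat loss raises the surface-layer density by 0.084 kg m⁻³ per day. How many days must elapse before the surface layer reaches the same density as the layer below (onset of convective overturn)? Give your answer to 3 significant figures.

8.01 days

Density deficit of the surface layer: 999.847 − 999.174 = 0.673 kg m⁻³.
Required change = 0.673 / 0.084 = 8.01 days.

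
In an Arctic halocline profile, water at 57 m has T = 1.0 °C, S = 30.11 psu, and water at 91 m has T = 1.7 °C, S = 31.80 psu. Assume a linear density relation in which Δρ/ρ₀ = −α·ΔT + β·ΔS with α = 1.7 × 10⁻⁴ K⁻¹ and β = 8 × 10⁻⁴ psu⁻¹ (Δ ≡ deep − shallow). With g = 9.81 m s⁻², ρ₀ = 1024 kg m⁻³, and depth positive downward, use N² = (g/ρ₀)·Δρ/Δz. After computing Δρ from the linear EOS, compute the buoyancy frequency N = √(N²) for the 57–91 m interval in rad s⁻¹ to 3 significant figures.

0.0189 rad s⁻¹

ΔT = +0.7 K, ΔS = +1.69 psu (deep − shallow).
Δρ/ρ₀ = −αΔT + βΔS = -1.19 × 10⁻⁴ + 1.352 × 10⁻³ = 1.233 × 10⁻³, so Δρ ≈ 1.263 kg m⁻³.
N² = (g/ρ₀)·Δρ/Δz = g·(Δρ/ρ₀)/Δz = 9.81 × 1.233 × 10⁻³ / 34 = 3.5576 × 10⁻⁴ s⁻².
N = √(3.5576 × 10⁻⁴) = 0.018862 rad s⁻¹ ≈ 0.0189 rad s⁻¹.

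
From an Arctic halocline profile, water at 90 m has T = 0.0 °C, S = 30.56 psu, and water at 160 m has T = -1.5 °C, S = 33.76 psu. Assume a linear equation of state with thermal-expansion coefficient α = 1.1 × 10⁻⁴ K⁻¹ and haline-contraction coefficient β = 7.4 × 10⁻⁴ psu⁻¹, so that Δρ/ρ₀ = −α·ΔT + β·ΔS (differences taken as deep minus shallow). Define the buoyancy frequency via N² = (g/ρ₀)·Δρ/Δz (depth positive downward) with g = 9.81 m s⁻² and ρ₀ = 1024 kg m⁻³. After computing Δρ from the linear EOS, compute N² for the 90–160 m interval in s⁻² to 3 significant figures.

ΔT = -1.5 K, ΔS = +3.20 psu (deep − shallow).
Δρ/ρ₀ = −αΔT + βΔS = 1.65 × 10⁻⁴ + 2.368 × 10⁻³ = 2.533 × 10⁻³, so Δρ ≈ 2.594 kg m⁻³.
N² = (g/ρ₀)·Δρ/Δz = g·(Δρ/ρ₀)/Δz = 9.81 × 2.533 × 10⁻³ / 70 = 3.5498 × 10⁻⁴ s⁻² ≈ 3.55 × 10⁻⁴ s⁻².

3.55 × 10⁻⁴ s⁻²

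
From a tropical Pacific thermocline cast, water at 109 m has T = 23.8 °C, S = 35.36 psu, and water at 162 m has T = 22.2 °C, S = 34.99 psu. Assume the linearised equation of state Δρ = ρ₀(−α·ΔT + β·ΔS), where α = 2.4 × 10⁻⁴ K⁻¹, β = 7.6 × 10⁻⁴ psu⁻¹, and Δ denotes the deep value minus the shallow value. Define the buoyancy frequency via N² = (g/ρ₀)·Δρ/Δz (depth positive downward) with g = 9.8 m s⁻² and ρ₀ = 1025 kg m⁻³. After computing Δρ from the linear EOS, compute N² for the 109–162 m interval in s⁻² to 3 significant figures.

1.90 × 10⁻⁵ s⁻²

ΔT = -1.6 K, ΔS = -0.37 psu (deep − shallow).
Δρ/ρ₀ = −αΔT + βΔS = 3.84 × 10⁻⁴ − 2.812 × 10⁻⁴ = 1.028 × 10⁻⁴, so Δρ ≈ 0.1054 kg m⁻³.
N² = (g/ρ₀)·Δρ/Δz = g·(Δρ/ρ₀)/Δz = 9.8 × 1.028 × 10⁻⁴ / 53 = 1.9008 × 10⁻⁵ s⁻² ≈ 1.90 × 10⁻⁵ s⁻².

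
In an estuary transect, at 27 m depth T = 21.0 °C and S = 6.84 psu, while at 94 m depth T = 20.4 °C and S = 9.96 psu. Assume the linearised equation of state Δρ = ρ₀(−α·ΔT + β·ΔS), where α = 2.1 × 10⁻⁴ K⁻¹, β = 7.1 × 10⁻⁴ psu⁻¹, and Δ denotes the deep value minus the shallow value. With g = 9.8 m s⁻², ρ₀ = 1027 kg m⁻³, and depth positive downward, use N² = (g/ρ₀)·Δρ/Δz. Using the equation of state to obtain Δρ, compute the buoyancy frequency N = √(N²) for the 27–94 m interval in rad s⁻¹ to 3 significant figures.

0.0185 rad s⁻¹

ΔT = -0.6 K, ΔS = +3.12 psu (deep − shallow).
Δρ/ρ₀ = −αΔT + βΔS = 1.26 × 10⁻⁴ + 2.2152 × 10⁻³ = 2.3412 × 10⁻³, so Δρ ≈ 2.404 kg m⁻³.
N² = (g/ρ₀)·Δρ/Δz = g·(Δρ/ρ₀)/Δz = 9.8 × 2.3412 × 10⁻³ / 67 = 3.4244 × 10⁻⁴ s⁻².
N = √(3.4244 × 10⁻⁴) = 0.018505 rad s⁻¹ ≈ 0.0185 rad s⁻¹.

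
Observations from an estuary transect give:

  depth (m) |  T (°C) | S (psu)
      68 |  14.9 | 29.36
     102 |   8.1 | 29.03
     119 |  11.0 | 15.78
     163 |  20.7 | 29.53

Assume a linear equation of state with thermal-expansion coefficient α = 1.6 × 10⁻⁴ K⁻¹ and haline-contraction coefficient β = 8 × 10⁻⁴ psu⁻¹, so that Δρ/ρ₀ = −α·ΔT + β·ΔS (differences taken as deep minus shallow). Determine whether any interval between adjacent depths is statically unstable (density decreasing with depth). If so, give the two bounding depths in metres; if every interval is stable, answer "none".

Evaluate Δρ/ρ₀ = −αΔT + βΔS across each adjacent pair:
  68–102 m: −αΔT+βΔS = −(1.6 × 10⁻⁴)(-6.8)+(8 × 10⁻⁴)(-0.33) = 8.2 × 10⁻⁴ → stable
  102–119 m: −αΔT+βΔS = −(1.6 × 10⁻⁴)(+2.9)+(8 × 10⁻⁴)(-13.25) = -0.011 → UNSTABLE
  119–163 m: −αΔT+βΔS = −(1.6 × 10⁻⁴)(+9.7)+(8 × 10⁻⁴)(+13.75) = 9.4 × 10⁻³ → stable
The 102–119 m interval has Δρ < 0: lighter water underlies denser water.

102–119 m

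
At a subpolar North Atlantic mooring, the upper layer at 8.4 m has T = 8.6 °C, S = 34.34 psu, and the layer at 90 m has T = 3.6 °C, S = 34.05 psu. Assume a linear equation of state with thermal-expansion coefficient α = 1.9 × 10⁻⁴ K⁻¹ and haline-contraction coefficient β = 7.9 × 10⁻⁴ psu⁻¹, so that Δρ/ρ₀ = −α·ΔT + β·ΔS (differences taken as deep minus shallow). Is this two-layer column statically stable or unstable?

ΔT = 3.6 − 8.6 = -5.0 K and ΔS = 34.05 − 34.34 = -0.29 psu (deep − shallow).
−αΔT = 9.50 × 10⁻⁴; βΔS = -2.291 × 10⁻⁴; sum Δρ/ρ₀ = 7.209 × 10⁻⁴.
Δρ/ρ₀ > 0, so Δρ > 0: deeper water is denser → statically stable.

stable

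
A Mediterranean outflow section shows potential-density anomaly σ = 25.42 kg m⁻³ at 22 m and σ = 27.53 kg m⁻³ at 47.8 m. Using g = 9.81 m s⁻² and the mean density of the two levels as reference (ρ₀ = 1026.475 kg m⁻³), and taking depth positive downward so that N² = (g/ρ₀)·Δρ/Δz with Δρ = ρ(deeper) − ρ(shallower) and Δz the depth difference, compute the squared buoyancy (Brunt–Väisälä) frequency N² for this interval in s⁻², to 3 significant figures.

7.82 × 10⁻⁴ s⁻²

Δρ = 1027.53 − 1025.42 = 2.11 kg m⁻³ over Δz = 47.8 − 22 = 25.8 m.
N² = (9.81/1026.475) × (2.11/25.8) = 7.8160 × 10⁻⁴ s⁻² ≈ 7.82 × 10⁻⁴ s⁻².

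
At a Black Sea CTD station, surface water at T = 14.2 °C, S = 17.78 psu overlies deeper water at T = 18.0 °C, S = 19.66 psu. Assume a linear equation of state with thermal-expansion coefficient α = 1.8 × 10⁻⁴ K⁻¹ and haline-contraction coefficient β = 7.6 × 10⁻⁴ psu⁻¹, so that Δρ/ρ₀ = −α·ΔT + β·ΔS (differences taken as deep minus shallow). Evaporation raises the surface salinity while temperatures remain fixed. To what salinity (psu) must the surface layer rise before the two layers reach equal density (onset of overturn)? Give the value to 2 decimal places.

Neutral buoyancy requires −α(T_deep − T_surf) + β(S_deep − S_surf′) = 0.
S_surf′ = S_deep − (α/β)·ΔT = 19.66 − (1.8 × 10⁻⁴/7.6 × 10⁻⁴)·(+3.8) = 18.7600 psu.
Increase required: 18.7600 − 17.78 = 0.9800 psu.

18.76 psu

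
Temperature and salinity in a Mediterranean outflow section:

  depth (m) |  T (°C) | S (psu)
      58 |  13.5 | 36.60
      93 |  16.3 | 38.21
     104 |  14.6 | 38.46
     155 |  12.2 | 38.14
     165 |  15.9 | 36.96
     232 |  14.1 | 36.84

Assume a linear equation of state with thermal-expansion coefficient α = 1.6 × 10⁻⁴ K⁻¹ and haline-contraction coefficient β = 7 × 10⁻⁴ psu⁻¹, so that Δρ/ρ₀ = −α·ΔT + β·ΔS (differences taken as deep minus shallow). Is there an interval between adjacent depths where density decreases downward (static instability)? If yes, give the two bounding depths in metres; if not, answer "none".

155–165 m

Evaluate Δρ/ρ₀ = −αΔT + βΔS across each adjacent pair:
  58–93 m: −αΔT+βΔS = −(1.6 × 10⁻⁴)(+2.8)+(7 × 10⁻⁴)(+1.61) = 6.8 × 10⁻⁴ → stable
  93–104 m: −αΔT+βΔS = −(1.6 × 10⁻⁴)(-1.7)+(7 × 10⁻⁴)(+0.25) = 4.5 × 10⁻⁴ → stable
  104–155 m: −αΔT+βΔS = −(1.6 × 10⁻⁴)(-2.4)+(7 × 10⁻⁴)(-0.32) = 1.6 × 10⁻⁴ → stable
  155–165 m: −αΔT+βΔS = −(1.6 × 10⁻⁴)(+3.7)+(7 × 10⁻⁴)(-1.18) = -1.4 × 10⁻³ → UNSTABLE
  165–232 m: −αΔT+βΔS = −(1.6 × 10⁻⁴)(-1.8)+(7 × 10⁻⁴)(-0.12) = 2.0 × 10⁻⁴ → stable
The 155–165 m interval has Δρ < 0: lighter water underlies denser water.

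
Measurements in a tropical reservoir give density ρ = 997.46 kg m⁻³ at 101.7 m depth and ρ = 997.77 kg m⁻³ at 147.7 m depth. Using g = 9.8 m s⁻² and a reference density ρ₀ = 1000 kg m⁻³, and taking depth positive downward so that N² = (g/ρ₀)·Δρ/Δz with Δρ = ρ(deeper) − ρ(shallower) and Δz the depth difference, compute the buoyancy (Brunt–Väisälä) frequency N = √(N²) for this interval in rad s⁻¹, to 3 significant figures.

Δρ = 997.77 − 997.46 = 0.31 kg m⁻³ over Δz = 147.7 − 101.7 = 46 m.
N² = (9.8/1000) × (0.31/46) = 6.6043 × 10⁻⁵ s⁻².
N = √(6.6043 × 10⁻⁵) = 8.1267 × 10⁻³ rad s⁻¹ ≈ 8.13 × 10⁻³ rad s⁻¹.

8.13 × 10⁻³ rad s⁻¹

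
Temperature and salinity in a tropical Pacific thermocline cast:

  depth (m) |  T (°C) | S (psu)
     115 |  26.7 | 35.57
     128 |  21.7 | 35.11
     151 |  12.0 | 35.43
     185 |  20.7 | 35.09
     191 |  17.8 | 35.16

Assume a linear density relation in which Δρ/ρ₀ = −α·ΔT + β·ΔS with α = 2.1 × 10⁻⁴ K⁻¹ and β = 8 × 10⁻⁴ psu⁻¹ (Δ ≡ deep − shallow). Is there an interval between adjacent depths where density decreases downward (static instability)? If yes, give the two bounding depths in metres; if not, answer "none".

Evaluate Δρ/ρ₀ = −αΔT + βΔS across each adjacent pair:
  115–128 m: −αΔT+βΔS = −(2.1 × 10⁻⁴)(-5.0)+(8 × 10⁻⁴)(-0.46) = 6.8 × 10⁻⁴ → stable
  128–151 m: −αΔT+βΔS = −(2.1 × 10⁻⁴)(-9.7)+(8 × 10⁻⁴)(+0.32) = 2.3 × 10⁻³ → stable
  151–185 m: −αΔT+βΔS = −(2.1 × 10⁻⁴)(+8.7)+(8 × 10⁻⁴)(-0.34) = -2.1 × 10⁻³ → UNSTABLE
  185–191 m: −αΔT+βΔS = −(2.1 × 10⁻⁴)(-2.9)+(8 × 10⁻⁴)(+0.07) = 6.7 × 10⁻⁴ → stable
The 151–185 m interval has Δρ < 0: lighter water underlies denser water.

151–185 m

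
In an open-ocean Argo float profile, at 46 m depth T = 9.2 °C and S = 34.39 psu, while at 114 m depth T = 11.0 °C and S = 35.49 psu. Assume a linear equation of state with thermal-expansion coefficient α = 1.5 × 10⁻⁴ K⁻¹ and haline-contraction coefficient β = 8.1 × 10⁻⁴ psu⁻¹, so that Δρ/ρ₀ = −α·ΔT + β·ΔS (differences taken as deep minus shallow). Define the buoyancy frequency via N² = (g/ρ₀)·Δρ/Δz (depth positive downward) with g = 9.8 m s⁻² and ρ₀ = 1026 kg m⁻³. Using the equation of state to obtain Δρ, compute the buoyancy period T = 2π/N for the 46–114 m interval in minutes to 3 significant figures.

11.1 min

ΔT = +1.8 K, ΔS = +1.10 psu (deep − shallow).
Δρ/ρ₀ = −αΔT + βΔS = -2.70 × 10⁻⁴ + 8.91 × 10⁻⁴ = 6.21 × 10⁻⁴, so Δρ ≈ 0.6371 kg m⁻³.
N² = (g/ρ₀)·Δρ/Δz = g·(Δρ/ρ₀)/Δz = 9.8 × 6.21 × 10⁻⁴ / 68 = 8.9497 × 10⁻⁵ s⁻².
N = √(8.9497 × 10⁻⁵) = 9.4603 × 10⁻³ rad s⁻¹ → T = 2π/N = 664.16 s = 11.069 min ≈ 11.1 min.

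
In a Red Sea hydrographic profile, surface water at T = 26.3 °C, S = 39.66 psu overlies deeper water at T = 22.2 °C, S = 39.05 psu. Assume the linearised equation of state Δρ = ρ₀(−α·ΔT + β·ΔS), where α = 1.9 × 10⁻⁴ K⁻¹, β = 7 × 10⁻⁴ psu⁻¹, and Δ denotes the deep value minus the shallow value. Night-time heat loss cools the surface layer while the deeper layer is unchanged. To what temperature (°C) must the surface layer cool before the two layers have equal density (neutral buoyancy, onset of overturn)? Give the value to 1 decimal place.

24.4 °C

Neutral buoyancy requires Δρ = 0, i.e. −α(T_deep − T_surf′) + β(S_deep − S_surf) = 0.
T_surf′ = T_deep − (β/α)·ΔS = 22.2 − (7 × 10⁻⁴/1.9 × 10⁻⁴)·(-0.61) = 24.447 °C.
Cooling required: 26.3 − (24.447) = 1.853 °C.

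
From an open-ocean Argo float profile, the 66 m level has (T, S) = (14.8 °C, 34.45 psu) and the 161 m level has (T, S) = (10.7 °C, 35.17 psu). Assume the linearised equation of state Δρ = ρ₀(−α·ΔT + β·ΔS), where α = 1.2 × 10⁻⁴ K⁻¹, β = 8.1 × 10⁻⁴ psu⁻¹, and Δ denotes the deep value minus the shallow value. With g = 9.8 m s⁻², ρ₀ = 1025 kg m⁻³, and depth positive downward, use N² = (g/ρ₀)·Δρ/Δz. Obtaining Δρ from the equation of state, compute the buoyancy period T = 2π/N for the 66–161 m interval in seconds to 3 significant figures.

597 s

ΔT = -4.1 K, ΔS = +0.72 psu (deep − shallow).
Δρ/ρ₀ = −αΔT + βΔS = 4.92 × 10⁻⁴ + 5.832 × 10⁻⁴ = 1.0752 × 10⁻³, so Δρ ≈ 1.102 kg m⁻³.
N² = (g/ρ₀)·Δρ/Δz = g·(Δρ/ρ₀)/Δz = 9.8 × 1.0752 × 10⁻³ / 95 = 1.1092 × 10⁻⁴ s⁻².
N = √(1.1092 × 10⁻⁴) = 0.010532 rad s⁻¹ → T = 2π/N = 596.58 s ≈ 597 s.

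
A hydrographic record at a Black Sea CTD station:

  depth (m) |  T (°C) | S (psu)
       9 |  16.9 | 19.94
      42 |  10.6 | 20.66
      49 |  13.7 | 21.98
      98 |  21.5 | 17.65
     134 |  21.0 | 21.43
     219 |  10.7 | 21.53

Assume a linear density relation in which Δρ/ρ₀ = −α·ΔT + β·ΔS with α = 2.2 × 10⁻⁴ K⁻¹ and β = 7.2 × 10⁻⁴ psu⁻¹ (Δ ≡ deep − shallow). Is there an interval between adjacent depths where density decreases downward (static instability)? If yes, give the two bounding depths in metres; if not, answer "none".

49–98 m

Evaluate Δρ/ρ₀ = −αΔT + βΔS across each adjacent pair:
  9–42 m: −αΔT+βΔS = −(2.2 × 10⁻⁴)(-6.3)+(7.2 × 10⁻⁴)(+0.72) = 1.9 × 10⁻³ → stable
  42–49 m: −αΔT+βΔS = −(2.2 × 10⁻⁴)(+3.1)+(7.2 × 10⁻⁴)(+1.32) = 2.7 × 10⁻⁴ → stable
  49–98 m: −αΔT+βΔS = −(2.2 × 10⁻⁴)(+7.8)+(7.2 × 10⁻⁴)(-4.33) = -4.8 × 10⁻³ → UNSTABLE
  98–134 m: −αΔT+βΔS = −(2.2 × 10⁻⁴)(-0.5)+(7.2 × 10⁻⁴)(+3.78) = 2.8 × 10⁻³ → stable
  134–219 m: −αΔT+βΔS = −(2.2 × 10⁻⁴)(-10.3)+(7.2 × 10⁻⁴)(+0.10) = 2.3 × 10⁻³ → stable
The 49–98 m interval has Δρ < 0: lighter water underlies denser water.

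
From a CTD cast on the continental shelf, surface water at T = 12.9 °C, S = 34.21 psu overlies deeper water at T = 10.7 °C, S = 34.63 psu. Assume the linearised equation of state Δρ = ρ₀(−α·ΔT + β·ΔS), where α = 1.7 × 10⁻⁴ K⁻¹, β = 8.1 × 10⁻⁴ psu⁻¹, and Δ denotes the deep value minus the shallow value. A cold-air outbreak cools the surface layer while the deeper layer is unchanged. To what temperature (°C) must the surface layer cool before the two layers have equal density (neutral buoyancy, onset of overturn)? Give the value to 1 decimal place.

8.7 °C

Neutral buoyancy requires Δρ = 0, i.e. −α(T_deep − T_surf′) + β(S_deep − S_surf) = 0.
T_surf′ = T_deep − (β/α)·ΔS = 10.7 − (8.1 × 10⁻⁴/1.7 × 10⁻⁴)·(+0.42) = 8.699 °C.
Cooling required: 12.9 − (8.699) = 4.201 °C.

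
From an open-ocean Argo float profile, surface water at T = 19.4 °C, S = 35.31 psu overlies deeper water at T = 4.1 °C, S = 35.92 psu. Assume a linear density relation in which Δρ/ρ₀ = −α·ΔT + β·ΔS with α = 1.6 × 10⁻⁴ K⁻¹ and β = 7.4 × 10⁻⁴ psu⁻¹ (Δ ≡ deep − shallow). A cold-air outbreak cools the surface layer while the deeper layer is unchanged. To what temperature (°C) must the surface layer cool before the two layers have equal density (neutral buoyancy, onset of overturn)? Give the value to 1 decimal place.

1.3 °C

Neutral buoyancy requires Δρ = 0, i.e. −α(T_deep − T_surf′) + β(S_deep − S_surf) = 0.
T_surf′ = T_deep − (β/α)·ΔS = 4.1 − (7.4 × 10⁻⁴/1.6 × 10⁻⁴)·(+0.61) = 1.279 °C.
Cooling required: 19.4 − (1.279) = 18.121 °C.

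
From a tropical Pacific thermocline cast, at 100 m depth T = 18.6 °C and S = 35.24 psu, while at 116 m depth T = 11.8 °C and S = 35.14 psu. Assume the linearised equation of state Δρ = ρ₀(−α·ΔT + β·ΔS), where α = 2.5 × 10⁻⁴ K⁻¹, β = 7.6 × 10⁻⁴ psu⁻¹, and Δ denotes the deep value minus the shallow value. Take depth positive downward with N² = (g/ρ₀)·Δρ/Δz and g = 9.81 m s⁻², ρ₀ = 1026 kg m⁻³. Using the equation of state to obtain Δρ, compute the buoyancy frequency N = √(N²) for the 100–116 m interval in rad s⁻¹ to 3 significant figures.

ΔT = -6.8 K, ΔS = -0.10 psu (deep − shallow).
Δρ/ρ₀ = −αΔT + βΔS = 1.70 × 10⁻³ − 7.60 × 10⁻⁵ = 1.624 × 10⁻³, so Δρ ≈ 1.666 kg m⁻³.
N² = (g/ρ₀)·Δρ/Δz = g·(Δρ/ρ₀)/Δz = 9.81 × 1.624 × 10⁻³ / 16 = 9.9572 × 10⁻⁴ s⁻².
N = √(9.9572 × 10⁻⁴) = 0.031555 rad s⁻¹ ≈ 0.0316 rad s⁻¹.

0.0316 rad s⁻¹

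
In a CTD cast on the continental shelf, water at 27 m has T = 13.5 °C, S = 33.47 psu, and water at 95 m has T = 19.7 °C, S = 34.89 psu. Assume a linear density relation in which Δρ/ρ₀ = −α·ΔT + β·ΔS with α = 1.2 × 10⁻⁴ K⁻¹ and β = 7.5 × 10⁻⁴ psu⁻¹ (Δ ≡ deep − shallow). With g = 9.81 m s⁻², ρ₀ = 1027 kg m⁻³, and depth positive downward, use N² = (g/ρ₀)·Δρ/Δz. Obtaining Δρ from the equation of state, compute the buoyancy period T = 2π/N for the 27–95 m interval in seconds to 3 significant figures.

923 s

ΔT = +6.2 K, ΔS = +1.42 psu (deep − shallow).
Δρ/ρ₀ = −αΔT + βΔS = -7.44 × 10⁻⁴ + 1.065 × 10⁻³ = 3.21 × 10⁻⁴, so Δρ ≈ 0.3297 kg m⁻³.
N² = (g/ρ₀)·Δρ/Δz = g·(Δρ/ρ₀)/Δz = 9.81 × 3.21 × 10⁻⁴ / 68 = 4.6309 × 10⁻⁵ s⁻².
N = √(4.6309 × 10⁻⁵) = 6.8051 × 10⁻³ rad s⁻¹ → T = 2π/N = 923.31 s ≈ 923 s.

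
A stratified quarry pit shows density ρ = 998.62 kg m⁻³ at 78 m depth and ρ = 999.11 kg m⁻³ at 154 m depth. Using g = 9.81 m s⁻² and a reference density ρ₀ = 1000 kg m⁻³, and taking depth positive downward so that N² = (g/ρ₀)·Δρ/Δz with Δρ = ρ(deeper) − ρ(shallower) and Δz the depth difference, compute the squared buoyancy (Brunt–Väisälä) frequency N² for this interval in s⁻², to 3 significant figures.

6.32 × 10⁻⁵ s⁻²

Δρ = 999.11 − 998.62 = 0.49 kg m⁻³ over Δz = 154 − 78 = 76 m.
N² = (9.81/1000) × (0.49/76) = 6.3249 × 10⁻⁵ s⁻² ≈ 6.32 × 10⁻⁵ s⁻².
A positive N² confirms static stability across the interval.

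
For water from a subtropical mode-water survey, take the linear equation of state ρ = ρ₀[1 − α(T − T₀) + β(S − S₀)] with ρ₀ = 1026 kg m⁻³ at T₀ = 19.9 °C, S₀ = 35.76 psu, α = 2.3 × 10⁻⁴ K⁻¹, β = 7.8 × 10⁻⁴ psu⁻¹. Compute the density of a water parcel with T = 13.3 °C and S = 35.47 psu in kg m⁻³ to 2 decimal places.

1027.33 kg m⁻³

T − T₀ = -6.6 K, S − S₀ = -0.29 psu.
Bracket = 1 − α·(-6.6) + β·(-0.29) = 1 + (1.2918 × 10⁻³) = 1.0012918.
ρ = 1026 × 1.0012918 = 1027.33 kg m⁻³.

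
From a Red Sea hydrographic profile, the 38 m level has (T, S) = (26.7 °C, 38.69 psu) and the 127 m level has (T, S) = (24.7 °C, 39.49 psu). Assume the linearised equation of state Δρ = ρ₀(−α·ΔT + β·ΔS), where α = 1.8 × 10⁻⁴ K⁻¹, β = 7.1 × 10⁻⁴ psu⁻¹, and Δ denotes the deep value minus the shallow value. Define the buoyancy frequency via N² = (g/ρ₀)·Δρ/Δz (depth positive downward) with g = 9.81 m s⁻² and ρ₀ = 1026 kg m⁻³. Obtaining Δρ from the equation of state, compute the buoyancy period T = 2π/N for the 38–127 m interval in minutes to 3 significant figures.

ΔT = -2.0 K, ΔS = +0.80 psu (deep − shallow).
Δρ/ρ₀ = −αΔT + βΔS = 3.60 × 10⁻⁴ + 5.68 × 10⁻⁴ = 9.28 × 10⁻⁴, so Δρ ≈ 0.9521 kg m⁻³.
N² = (g/ρ₀)·Δρ/Δz = g·(Δρ/ρ₀)/Δz = 9.81 × 9.28 × 10⁻⁴ / 89 = 1.0229 × 10⁻⁴ s⁻².
N = √(1.0229 × 10⁻⁴) = 0.010114 rad s⁻¹ → T = 2π/N = 621.24 s = 10.354 min ≈ 10.4 min.

10.4 min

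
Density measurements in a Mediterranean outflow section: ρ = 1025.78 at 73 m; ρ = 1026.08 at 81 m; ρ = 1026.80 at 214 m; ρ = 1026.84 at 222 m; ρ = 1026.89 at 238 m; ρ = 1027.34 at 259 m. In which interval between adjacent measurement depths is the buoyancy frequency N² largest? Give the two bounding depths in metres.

73–81 m

Compute the density gradient over each adjacent pair:
  73–81 m: Δρ/Δz = 0.30/8 = 0.037 kg m⁻⁴
  81–214 m: Δρ/Δz = 0.72/133 = 5.4 × 10⁻³ kg m⁻⁴
  214–222 m: Δρ/Δz = 0.04/8 = 5.0 × 10⁻³ kg m⁻⁴
  222–238 m: Δρ/Δz = 0.05/16 = 3.1 × 10⁻³ kg m⁻⁴
  238–259 m: Δρ/Δz = 0.45/21 = 0.021 kg m⁻⁴
The largest gradient is in the 73–81 m interval — the pycnocline.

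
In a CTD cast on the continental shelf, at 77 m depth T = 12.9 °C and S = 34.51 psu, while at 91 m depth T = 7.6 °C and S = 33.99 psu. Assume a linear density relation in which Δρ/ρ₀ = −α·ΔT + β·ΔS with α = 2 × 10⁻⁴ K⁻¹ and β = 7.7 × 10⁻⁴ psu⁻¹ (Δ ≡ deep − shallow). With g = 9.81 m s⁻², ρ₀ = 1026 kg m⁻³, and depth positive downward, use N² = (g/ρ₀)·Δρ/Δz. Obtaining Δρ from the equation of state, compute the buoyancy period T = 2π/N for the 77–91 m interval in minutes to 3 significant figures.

ΔT = -5.3 K, ΔS = -0.52 psu (deep − shallow).
Δρ/ρ₀ = −αΔT + βΔS = 1.06 × 10⁻³ − 4.004 × 10⁻⁴ = 6.596 × 10⁻⁴, so Δρ ≈ 0.6767 kg m⁻³.
N² = (g/ρ₀)·Δρ/Δz = g·(Δρ/ρ₀)/Δz = 9.81 × 6.596 × 10⁻⁴ / 14 = 4.6219 × 10⁻⁴ s⁻².
N = √(4.6219 × 10⁻⁴) = 0.021499 rad s⁻¹ → T = 2π/N = 292.25 s = 4.8708 min ≈ 4.87 min.

4.87 min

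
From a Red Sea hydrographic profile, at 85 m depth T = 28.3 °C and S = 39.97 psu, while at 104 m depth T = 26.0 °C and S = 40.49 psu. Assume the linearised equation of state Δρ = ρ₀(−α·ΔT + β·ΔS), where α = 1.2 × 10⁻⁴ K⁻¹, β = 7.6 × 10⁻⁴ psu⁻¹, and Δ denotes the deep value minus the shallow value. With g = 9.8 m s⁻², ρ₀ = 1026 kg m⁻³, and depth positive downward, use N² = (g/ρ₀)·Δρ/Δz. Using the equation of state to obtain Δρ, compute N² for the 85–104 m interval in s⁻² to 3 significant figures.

ΔT = -2.3 K, ΔS = +0.52 psu (deep − shallow).
Δρ/ρ₀ = −αΔT + βΔS = 2.76 × 10⁻⁴ + 3.952 × 10⁻⁴ = 6.712 × 10⁻⁴, so Δρ ≈ 0.6887 kg m⁻³.
N² = (g/ρ₀)·Δρ/Δz = g·(Δρ/ρ₀)/Δz = 9.8 × 6.712 × 10⁻⁴ / 19 = 3.4620 × 10⁻⁴ s⁻² ≈ 3.46 × 10⁻⁴ s⁻².

3.46 × 10⁻⁴ s⁻²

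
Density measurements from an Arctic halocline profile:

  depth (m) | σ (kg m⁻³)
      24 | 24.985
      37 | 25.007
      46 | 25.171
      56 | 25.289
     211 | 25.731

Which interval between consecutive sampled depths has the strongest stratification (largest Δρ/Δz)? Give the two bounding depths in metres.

37–46 m

Compute the density gradient over each adjacent pair:
  24–37 m: Δρ/Δz = 0.022/13 = 1.7 × 10⁻³ kg m⁻⁴
  37–46 m: Δρ/Δz = 0.164/9 = 0.018 kg m⁻⁴
  46–56 m: Δρ/Δz = 0.118/10 = 0.012 kg m⁻⁴
  56–211 m: Δρ/Δz = 0.442/155 = 2.9 × 10⁻³ kg m⁻⁴
The largest gradient is in the 37–46 m interval — the pycnocline.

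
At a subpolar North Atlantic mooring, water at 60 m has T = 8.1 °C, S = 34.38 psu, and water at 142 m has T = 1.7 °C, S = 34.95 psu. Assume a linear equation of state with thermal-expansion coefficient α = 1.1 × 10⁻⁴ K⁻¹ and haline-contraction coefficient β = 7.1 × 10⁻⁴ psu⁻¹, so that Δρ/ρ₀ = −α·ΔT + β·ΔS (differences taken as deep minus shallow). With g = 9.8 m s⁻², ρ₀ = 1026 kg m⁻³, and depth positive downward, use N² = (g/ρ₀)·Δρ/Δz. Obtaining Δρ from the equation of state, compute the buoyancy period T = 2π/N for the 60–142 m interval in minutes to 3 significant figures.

ΔT = -6.4 K, ΔS = +0.57 psu (deep − shallow).
Δρ/ρ₀ = −αΔT + βΔS = 7.04 × 10⁻⁴ + 4.047 × 10⁻⁴ = 1.1087 × 10⁻³, so Δρ ≈ 1.138 kg m⁻³.
N² = (g/ρ₀)·Δρ/Δz = g·(Δρ/ρ₀)/Δz = 9.8 × 1.1087 × 10⁻³ / 82 = 1.3250 × 10⁻⁴ s⁻².
N = √(1.3250 × 10⁻⁴) = 0.011511 rad s⁻¹ → T = 2π/N = 545.84 s = 9.0973 min ≈ 9.10 min.

9.10 min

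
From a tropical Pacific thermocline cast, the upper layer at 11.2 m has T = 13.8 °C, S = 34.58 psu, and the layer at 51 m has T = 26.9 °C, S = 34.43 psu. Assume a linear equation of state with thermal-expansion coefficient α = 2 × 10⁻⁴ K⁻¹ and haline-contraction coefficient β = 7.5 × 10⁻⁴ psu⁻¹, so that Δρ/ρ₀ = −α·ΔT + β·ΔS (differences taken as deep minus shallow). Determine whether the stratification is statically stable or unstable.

ΔT = 26.9 − 13.8 = +13.1 K and ΔS = 34.43 − 34.58 = -0.15 psu (deep − shallow).
−αΔT = -2.62 × 10⁻³; βΔS = -1.125 × 10⁻⁴; sum Δρ/ρ₀ = -2.7325 × 10⁻³.
Δρ/ρ₀ < 0, so Δρ < 0: deeper water is lighter → statically unstable; the column would overturn.

unstable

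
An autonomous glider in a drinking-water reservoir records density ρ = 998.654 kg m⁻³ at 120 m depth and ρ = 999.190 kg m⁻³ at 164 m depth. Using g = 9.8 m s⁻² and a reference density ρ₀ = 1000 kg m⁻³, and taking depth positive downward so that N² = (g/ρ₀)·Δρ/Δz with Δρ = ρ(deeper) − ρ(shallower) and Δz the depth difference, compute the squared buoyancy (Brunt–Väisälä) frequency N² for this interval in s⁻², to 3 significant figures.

1.19 × 10⁻⁴ s⁻²

Δρ = 999.190 − 998.654 = 0.536 kg m⁻³ over Δz = 164 − 120 = 44 m.
N² = (9.8/1000) × (0.536/44) = 1.1938 × 10⁻⁴ s⁻² ≈ 1.19 × 10⁻⁴ s⁻².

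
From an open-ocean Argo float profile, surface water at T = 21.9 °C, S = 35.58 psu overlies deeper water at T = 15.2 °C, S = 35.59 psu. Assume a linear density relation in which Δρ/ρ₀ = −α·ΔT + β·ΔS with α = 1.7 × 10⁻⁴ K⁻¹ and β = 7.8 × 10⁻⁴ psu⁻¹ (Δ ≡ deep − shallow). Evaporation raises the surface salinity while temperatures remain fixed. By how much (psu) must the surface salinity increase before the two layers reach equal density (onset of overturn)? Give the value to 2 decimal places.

Neutral buoyancy requires −α(T_deep − T_surf) + β(S_deep − S_surf′) = 0.
S_surf′ = S_deep − (α/β)·ΔT = 35.59 − (1.7 × 10⁻⁴/7.8 × 10⁻⁴)·(-6.7) = 37.0503 psu.
Increase required: 37.0503 − 35.58 = 1.4703 psu.

1.47 psu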